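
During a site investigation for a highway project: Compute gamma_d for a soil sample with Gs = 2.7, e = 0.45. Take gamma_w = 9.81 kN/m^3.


Result: 18.267 kN/m^3

Derivation:
Using gamma_d = Gs * gamma_w / (1 + e)
gamma_d = 2.7 * 9.81 / (1 + 0.45)
gamma_d = 2.7 * 9.81 / 1.45
gamma_d = 18.267 kN/m^3


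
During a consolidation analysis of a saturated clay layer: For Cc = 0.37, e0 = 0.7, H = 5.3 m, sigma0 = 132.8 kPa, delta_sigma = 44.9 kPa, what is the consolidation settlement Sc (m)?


Result: 0.1459 m

Derivation:
Using Sc = Cc * H / (1 + e0) * log10((sigma0 + delta_sigma) / sigma0)
Stress ratio = (132.8 + 44.9) / 132.8 = 1.3381
log10(1.3381) = 0.126489
Cc * H / (1 + e0) = 0.37 * 5.3 / (1 + 0.7) = 1.15353
Sc = 1.15353 * 0.126489
Sc = 0.1459 m


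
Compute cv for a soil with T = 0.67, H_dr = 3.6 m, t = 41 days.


Using cv = T * H_dr^2 / t
H_dr^2 = 3.6^2 = 12.96
cv = 0.67 * 12.96 / 41
cv = 0.21179 m^2/day


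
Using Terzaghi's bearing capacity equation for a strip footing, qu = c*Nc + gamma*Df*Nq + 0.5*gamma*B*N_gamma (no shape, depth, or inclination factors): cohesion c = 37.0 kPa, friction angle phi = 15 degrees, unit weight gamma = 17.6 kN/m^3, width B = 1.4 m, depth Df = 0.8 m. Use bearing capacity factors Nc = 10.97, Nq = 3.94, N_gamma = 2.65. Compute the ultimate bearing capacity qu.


Compute qu = c*Nc + gamma*Df*Nq + 0.5*gamma*B*N_gamma
Term 1: 37.0 * 10.97 = 405.89
Term 2: 17.6 * 0.8 * 3.94 = 55.4752
Term 3: 0.5 * 17.6 * 1.4 * 2.65 = 32.648
qu = 405.89 + 55.4752 + 32.648
qu = 494.01 kPa


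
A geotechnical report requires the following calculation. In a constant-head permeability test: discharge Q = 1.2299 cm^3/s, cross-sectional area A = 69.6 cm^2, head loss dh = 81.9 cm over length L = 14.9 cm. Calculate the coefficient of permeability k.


Compute hydraulic gradient:
i = dh / L = 81.9 / 14.9 = 5.49664
Then apply Darcy's law:
k = Q / (A * i)
k = 1.2299 / (69.6 * 5.49664)
k = 1.2299 / 382.566
k = 0.003215 cm/s


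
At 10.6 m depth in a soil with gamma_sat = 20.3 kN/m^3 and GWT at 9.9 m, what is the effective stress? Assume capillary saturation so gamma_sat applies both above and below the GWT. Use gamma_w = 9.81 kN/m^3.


Result: 208.31 kPa

Derivation:
Total stress = gamma_sat * depth
sigma = 20.3 * 10.6 = 215.18 kPa
Pore water pressure u = gamma_w * (depth - d_wt)
u = 9.81 * (10.6 - 9.9) = 6.867 kPa
Effective stress = sigma - u
sigma' = 215.18 - 6.867 = 208.31 kPa


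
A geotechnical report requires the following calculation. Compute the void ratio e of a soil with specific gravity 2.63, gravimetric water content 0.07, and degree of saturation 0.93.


Using the relation e = Gs * w / S
e = 2.63 * 0.07 / 0.93
e = 0.198


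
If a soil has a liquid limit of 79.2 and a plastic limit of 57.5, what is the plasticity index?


Using PI = LL - PL
PI = 79.2 - 57.5
PI = 21.7


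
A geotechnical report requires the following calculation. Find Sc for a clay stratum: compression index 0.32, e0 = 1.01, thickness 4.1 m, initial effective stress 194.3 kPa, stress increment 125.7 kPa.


Using Sc = Cc * H / (1 + e0) * log10((sigma0 + delta_sigma) / sigma0)
Stress ratio = (194.3 + 125.7) / 194.3 = 1.64694
log10(1.64694) = 0.216677
Cc * H / (1 + e0) = 0.32 * 4.1 / (1 + 1.01) = 0.652736
Sc = 0.652736 * 0.216677
Sc = 0.1414 m


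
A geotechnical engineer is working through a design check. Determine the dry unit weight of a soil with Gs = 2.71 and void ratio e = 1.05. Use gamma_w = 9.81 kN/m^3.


Using gamma_d = Gs * gamma_w / (1 + e)
gamma_d = 2.71 * 9.81 / (1 + 1.05)
gamma_d = 2.71 * 9.81 / 2.05
gamma_d = 12.968 kN/m^3


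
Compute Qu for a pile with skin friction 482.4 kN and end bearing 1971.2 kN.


Using Qu = Qf + Qb
Qu = 482.4 + 1971.2
Qu = 2453.6 kN


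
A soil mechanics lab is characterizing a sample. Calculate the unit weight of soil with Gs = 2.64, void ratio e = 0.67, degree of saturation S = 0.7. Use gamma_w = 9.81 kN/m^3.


Result: 18.263 kN/m^3

Derivation:
Using gamma = gamma_w * (Gs + S*e) / (1 + e)
Numerator: Gs + S*e = 2.64 + 0.7*0.67 = 3.109
Denominator: 1 + e = 1 + 0.67 = 1.67
gamma = 9.81 * 3.109 / 1.67
gamma = 18.263 kN/m^3


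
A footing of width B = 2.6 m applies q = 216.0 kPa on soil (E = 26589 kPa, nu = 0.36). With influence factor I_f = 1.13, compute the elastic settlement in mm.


Result: 20.774 mm

Derivation:
Using Se = q * B * (1 - nu^2) * I_f / E
1 - nu^2 = 1 - 0.36^2 = 0.8704
Se = 216.0 * 2.6 * 0.8704 * 1.13 / 26589
Se = 0.020774 m
Convert to mm: Se = 0.020774 * 1000 = 20.774 mm


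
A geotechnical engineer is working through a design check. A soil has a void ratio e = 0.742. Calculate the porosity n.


Result: 0.4259

Derivation:
Using the relation n = e / (1 + e)
n = 0.742 / (1 + 0.742)
n = 0.742 / 1.742
n = 0.4259


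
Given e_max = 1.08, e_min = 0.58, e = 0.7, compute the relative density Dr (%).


Using Dr = (e_max - e) / (e_max - e_min) * 100
e_max - e = 1.08 - 0.7 = 0.38
e_max - e_min = 1.08 - 0.58 = 0.5
Dr = 0.38 / 0.5 * 100
Dr = 76.0 %


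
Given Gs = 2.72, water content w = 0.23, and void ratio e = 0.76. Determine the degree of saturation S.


Result: 0.8232

Derivation:
Using S = Gs * w / e
S = 2.72 * 0.23 / 0.76
S = 0.8232


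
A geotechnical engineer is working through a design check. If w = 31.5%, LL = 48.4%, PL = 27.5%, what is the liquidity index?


Result: 0.191

Derivation:
First compute the plasticity index:
PI = LL - PL = 48.4 - 27.5 = 20.9
Then compute the liquidity index:
LI = (w - PL) / PI
LI = (31.5 - 27.5) / 20.9
LI = 0.191


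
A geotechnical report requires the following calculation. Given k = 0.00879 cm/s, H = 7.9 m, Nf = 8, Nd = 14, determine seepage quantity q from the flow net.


Convert k to m/s for unit consistency with H:
k = 0.00879 cm/s = 0.00879 / 100 m/s = 8.79e-05 m/s
Using q = k * H * Nf / Nd
Nf / Nd = 8 / 14 = 0.5714
q = 8.79e-05 * 7.9 * 0.5714
q = 0.0003968 m^3/s per m


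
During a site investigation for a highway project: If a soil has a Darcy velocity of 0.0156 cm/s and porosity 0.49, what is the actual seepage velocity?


Result: 0.03184 cm/s

Derivation:
Using v_s = v_d / n
v_s = 0.0156 / 0.49
v_s = 0.03184 cm/s


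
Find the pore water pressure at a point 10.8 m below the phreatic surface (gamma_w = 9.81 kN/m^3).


Using u = gamma_w * h_w
u = 9.81 * 10.8
u = 105.95 kPa


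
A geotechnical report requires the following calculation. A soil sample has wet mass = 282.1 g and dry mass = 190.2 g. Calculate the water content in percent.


Using w = (m_wet - m_dry) / m_dry * 100
m_wet - m_dry = 282.1 - 190.2 = 91.9 g
w = 91.9 / 190.2 * 100
w = 48.32 %


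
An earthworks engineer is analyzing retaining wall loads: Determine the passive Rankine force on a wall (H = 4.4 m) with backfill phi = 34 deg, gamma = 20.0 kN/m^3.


Compute passive earth pressure coefficient:
Kp = tan^2(45 + phi/2) = tan^2(62.0) = 3.537132
Compute passive force:
Pp = 0.5 * Kp * gamma * H^2
Pp = 0.5 * 3.537132 * 20.0 * 4.4^2
Pp = 684.79 kN/m


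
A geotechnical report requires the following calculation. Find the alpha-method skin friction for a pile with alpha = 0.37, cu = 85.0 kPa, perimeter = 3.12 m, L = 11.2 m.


Result: 1098.99 kN

Derivation:
Using Qs = alpha * cu * perimeter * L
Qs = 0.37 * 85.0 * 3.12 * 11.2
Qs = 1098.99 kN


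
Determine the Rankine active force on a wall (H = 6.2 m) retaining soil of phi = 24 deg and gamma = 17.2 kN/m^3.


Compute active earth pressure coefficient:
Ka = tan^2(45 - phi/2) = tan^2(33.0) = 0.42173
Compute active force:
Pa = 0.5 * Ka * gamma * H^2
Pa = 0.5 * 0.42173 * 17.2 * 6.2^2
Pa = 139.42 kN/m


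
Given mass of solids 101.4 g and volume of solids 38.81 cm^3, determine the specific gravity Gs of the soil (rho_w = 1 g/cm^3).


Using Gs = m_s / (V_s * rho_w)
Since rho_w = 1 g/cm^3:
Gs = 101.4 / 38.81
Gs = 2.613


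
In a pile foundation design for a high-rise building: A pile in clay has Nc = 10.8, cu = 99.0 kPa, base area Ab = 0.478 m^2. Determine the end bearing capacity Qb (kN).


Using Qb = Nc * cu * Ab
Qb = 10.8 * 99.0 * 0.478
Qb = 511.08 kN


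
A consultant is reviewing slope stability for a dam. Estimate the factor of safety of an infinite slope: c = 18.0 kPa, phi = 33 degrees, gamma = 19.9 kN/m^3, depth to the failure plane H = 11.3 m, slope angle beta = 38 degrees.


Using Fs = c / (gamma*H*sin(beta)*cos(beta)) + tan(phi)/tan(beta)
Cohesion contribution = 18.0 / (19.9*11.3*sin(38)*cos(38))
Cohesion contribution = 0.164994
Friction contribution = tan(33)/tan(38) = 0.831204
Fs = 0.164994 + 0.831204
Fs = 0.996


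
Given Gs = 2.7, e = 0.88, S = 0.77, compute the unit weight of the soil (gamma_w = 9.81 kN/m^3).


Using gamma = gamma_w * (Gs + S*e) / (1 + e)
Numerator: Gs + S*e = 2.7 + 0.77*0.88 = 3.3776
Denominator: 1 + e = 1 + 0.88 = 1.88
gamma = 9.81 * 3.3776 / 1.88
gamma = 17.625 kN/m^3


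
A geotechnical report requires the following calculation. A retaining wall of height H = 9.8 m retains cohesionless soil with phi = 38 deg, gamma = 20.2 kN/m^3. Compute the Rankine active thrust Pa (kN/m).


Compute active earth pressure coefficient:
Ka = tan^2(45 - phi/2) = tan^2(26.0) = 0.237883
Compute active force:
Pa = 0.5 * Ka * gamma * H^2
Pa = 0.5 * 0.237883 * 20.2 * 9.8^2
Pa = 230.75 kN/m


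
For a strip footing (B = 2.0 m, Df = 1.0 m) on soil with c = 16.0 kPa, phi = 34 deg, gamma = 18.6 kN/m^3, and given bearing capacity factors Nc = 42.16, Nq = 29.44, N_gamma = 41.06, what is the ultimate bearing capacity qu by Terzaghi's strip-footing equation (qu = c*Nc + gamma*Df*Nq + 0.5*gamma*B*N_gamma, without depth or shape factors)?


Compute qu = c*Nc + gamma*Df*Nq + 0.5*gamma*B*N_gamma
Term 1: 16.0 * 42.16 = 674.56
Term 2: 18.6 * 1.0 * 29.44 = 547.584
Term 3: 0.5 * 18.6 * 2.0 * 41.06 = 763.716
qu = 674.56 + 547.584 + 763.716
qu = 1985.86 kPa


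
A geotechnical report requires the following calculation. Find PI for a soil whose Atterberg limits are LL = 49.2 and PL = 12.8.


Result: 36.4

Derivation:
Using PI = LL - PL
PI = 49.2 - 12.8
PI = 36.4


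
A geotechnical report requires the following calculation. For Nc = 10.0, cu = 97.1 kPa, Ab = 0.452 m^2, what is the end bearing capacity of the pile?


Using Qb = Nc * cu * Ab
Qb = 10.0 * 97.1 * 0.452
Qb = 438.89 kN


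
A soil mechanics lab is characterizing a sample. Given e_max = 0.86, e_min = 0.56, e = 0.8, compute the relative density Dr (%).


Using Dr = (e_max - e) / (e_max - e_min) * 100
e_max - e = 0.86 - 0.8 = 0.06
e_max - e_min = 0.86 - 0.56 = 0.3
Dr = 0.06 / 0.3 * 100
Dr = 20.0 %


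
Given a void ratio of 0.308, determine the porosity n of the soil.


Using the relation n = e / (1 + e)
n = 0.308 / (1 + 0.308)
n = 0.308 / 1.308
n = 0.2355


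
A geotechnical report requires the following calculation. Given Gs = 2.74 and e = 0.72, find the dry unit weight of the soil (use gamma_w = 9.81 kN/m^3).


Result: 15.628 kN/m^3

Derivation:
Using gamma_d = Gs * gamma_w / (1 + e)
gamma_d = 2.74 * 9.81 / (1 + 0.72)
gamma_d = 2.74 * 9.81 / 1.72
gamma_d = 15.628 kN/m^3


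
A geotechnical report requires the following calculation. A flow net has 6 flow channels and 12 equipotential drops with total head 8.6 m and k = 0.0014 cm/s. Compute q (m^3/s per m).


Result: 6.02e-05 m^3/s per m

Derivation:
Convert k to m/s for unit consistency with H:
k = 0.0014 cm/s = 0.0014 / 100 m/s = 1.4e-05 m/s
Using q = k * H * Nf / Nd
Nf / Nd = 6 / 12 = 0.5
q = 1.4e-05 * 8.6 * 0.5
q = 6.02e-05 m^3/s per m


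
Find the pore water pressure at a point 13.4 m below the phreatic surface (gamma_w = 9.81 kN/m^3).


Using u = gamma_w * h_w
u = 9.81 * 13.4
u = 131.45 kPa


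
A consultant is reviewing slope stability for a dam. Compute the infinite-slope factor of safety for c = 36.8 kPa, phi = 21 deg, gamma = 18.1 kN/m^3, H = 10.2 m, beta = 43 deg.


Using Fs = c / (gamma*H*sin(beta)*cos(beta)) + tan(phi)/tan(beta)
Cohesion contribution = 36.8 / (18.1*10.2*sin(43)*cos(43))
Cohesion contribution = 0.39963
Friction contribution = tan(21)/tan(43) = 0.411644
Fs = 0.39963 + 0.411644
Fs = 0.811


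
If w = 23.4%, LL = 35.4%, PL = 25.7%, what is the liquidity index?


First compute the plasticity index:
PI = LL - PL = 35.4 - 25.7 = 9.7
Then compute the liquidity index:
LI = (w - PL) / PI
LI = (23.4 - 25.7) / 9.7
LI = -0.237


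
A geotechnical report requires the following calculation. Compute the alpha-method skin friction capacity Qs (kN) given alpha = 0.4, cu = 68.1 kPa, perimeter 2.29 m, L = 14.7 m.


Result: 916.98 kN

Derivation:
Using Qs = alpha * cu * perimeter * L
Qs = 0.4 * 68.1 * 2.29 * 14.7
Qs = 916.98 kN


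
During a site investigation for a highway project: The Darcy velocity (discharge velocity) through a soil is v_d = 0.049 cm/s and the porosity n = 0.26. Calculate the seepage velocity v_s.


Using v_s = v_d / n
v_s = 0.049 / 0.26
v_s = 0.18846 cm/s


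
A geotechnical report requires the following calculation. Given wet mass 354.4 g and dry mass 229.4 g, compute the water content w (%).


Result: 54.49 %

Derivation:
Using w = (m_wet - m_dry) / m_dry * 100
m_wet - m_dry = 354.4 - 229.4 = 125.0 g
w = 125.0 / 229.4 * 100
w = 54.49 %


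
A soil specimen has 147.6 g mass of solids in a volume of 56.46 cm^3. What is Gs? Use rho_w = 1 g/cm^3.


Using Gs = m_s / (V_s * rho_w)
Since rho_w = 1 g/cm^3:
Gs = 147.6 / 56.46
Gs = 2.614


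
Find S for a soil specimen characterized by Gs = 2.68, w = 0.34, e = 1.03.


Using S = Gs * w / e
S = 2.68 * 0.34 / 1.03
S = 0.8847


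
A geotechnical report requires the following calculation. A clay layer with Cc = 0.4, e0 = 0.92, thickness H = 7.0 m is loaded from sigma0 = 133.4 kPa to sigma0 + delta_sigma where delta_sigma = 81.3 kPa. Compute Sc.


Using Sc = Cc * H / (1 + e0) * log10((sigma0 + delta_sigma) / sigma0)
Stress ratio = (133.4 + 81.3) / 133.4 = 1.60945
log10(1.60945) = 0.206676
Cc * H / (1 + e0) = 0.4 * 7.0 / (1 + 0.92) = 1.45833
Sc = 1.45833 * 0.206676
Sc = 0.3014 m


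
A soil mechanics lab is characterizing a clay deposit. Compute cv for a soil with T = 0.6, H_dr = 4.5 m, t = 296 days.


Using cv = T * H_dr^2 / t
H_dr^2 = 4.5^2 = 20.25
cv = 0.6 * 20.25 / 296
cv = 0.04105 m^2/day


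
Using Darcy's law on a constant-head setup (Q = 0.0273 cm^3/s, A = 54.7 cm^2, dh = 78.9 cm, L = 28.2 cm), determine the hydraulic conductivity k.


Result: 0.000178 cm/s

Derivation:
Compute hydraulic gradient:
i = dh / L = 78.9 / 28.2 = 2.79787
Then apply Darcy's law:
k = Q / (A * i)
k = 0.0273 / (54.7 * 2.79787)
k = 0.0273 / 153.044
k = 0.000178 cm/s


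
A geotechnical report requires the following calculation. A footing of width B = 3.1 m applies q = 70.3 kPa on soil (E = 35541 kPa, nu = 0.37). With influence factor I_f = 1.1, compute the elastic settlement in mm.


Using Se = q * B * (1 - nu^2) * I_f / E
1 - nu^2 = 1 - 0.37^2 = 0.8631
Se = 70.3 * 3.1 * 0.8631 * 1.1 / 35541
Se = 0.005822 m
Convert to mm: Se = 0.005822 * 1000 = 5.822 mm


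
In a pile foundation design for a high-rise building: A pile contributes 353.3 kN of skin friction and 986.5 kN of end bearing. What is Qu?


Result: 1339.8 kN

Derivation:
Using Qu = Qf + Qb
Qu = 353.3 + 986.5
Qu = 1339.8 kN


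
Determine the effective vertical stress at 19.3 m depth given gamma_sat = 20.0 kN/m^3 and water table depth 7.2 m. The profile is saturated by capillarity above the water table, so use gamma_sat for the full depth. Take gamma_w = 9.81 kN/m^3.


Total stress = gamma_sat * depth
sigma = 20.0 * 19.3 = 386.0 kPa
Pore water pressure u = gamma_w * (depth - d_wt)
u = 9.81 * (19.3 - 7.2) = 118.701 kPa
Effective stress = sigma - u
sigma' = 386.0 - 118.701 = 267.3 kPa


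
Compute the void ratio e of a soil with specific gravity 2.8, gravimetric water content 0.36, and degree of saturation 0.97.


Result: 1.0392

Derivation:
Using the relation e = Gs * w / S
e = 2.8 * 0.36 / 0.97
e = 1.0392


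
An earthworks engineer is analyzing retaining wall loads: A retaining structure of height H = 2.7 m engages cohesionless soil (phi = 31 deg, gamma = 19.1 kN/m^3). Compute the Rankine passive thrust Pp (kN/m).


Compute passive earth pressure coefficient:
Kp = tan^2(45 + phi/2) = tan^2(60.5) = 3.124035
Compute passive force:
Pp = 0.5 * Kp * gamma * H^2
Pp = 0.5 * 3.124035 * 19.1 * 2.7^2
Pp = 217.49 kN/m


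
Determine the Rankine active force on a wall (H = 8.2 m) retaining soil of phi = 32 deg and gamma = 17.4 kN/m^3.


Compute active earth pressure coefficient:
Ka = tan^2(45 - phi/2) = tan^2(29.0) = 0.307259
Compute active force:
Pa = 0.5 * Ka * gamma * H^2
Pa = 0.5 * 0.307259 * 17.4 * 8.2^2
Pa = 179.74 kN/m


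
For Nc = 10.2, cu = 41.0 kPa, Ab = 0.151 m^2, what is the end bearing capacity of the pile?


Using Qb = Nc * cu * Ab
Qb = 10.2 * 41.0 * 0.151
Qb = 63.15 kN


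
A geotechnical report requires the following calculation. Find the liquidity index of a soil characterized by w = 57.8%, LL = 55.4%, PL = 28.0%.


First compute the plasticity index:
PI = LL - PL = 55.4 - 28.0 = 27.4
Then compute the liquidity index:
LI = (w - PL) / PI
LI = (57.8 - 28.0) / 27.4
LI = 1.088


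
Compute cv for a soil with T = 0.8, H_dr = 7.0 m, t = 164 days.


Using cv = T * H_dr^2 / t
H_dr^2 = 7.0^2 = 49.0
cv = 0.8 * 49.0 / 164
cv = 0.23902 m^2/day


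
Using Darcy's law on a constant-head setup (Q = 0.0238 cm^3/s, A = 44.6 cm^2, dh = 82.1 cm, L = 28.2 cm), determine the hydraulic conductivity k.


Compute hydraulic gradient:
i = dh / L = 82.1 / 28.2 = 2.91135
Then apply Darcy's law:
k = Q / (A * i)
k = 0.0238 / (44.6 * 2.91135)
k = 0.0238 / 129.846
k = 0.000183 cm/s


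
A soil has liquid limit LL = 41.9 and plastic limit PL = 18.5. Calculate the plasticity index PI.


Result: 23.4

Derivation:
Using PI = LL - PL
PI = 41.9 - 18.5
PI = 23.4


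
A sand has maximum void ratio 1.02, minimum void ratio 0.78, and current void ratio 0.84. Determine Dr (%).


Using Dr = (e_max - e) / (e_max - e_min) * 100
e_max - e = 1.02 - 0.84 = 0.18
e_max - e_min = 1.02 - 0.78 = 0.24
Dr = 0.18 / 0.24 * 100
Dr = 75.0 %


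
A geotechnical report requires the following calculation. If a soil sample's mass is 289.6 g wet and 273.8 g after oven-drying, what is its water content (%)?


Using w = (m_wet - m_dry) / m_dry * 100
m_wet - m_dry = 289.6 - 273.8 = 15.8 g
w = 15.8 / 273.8 * 100
w = 5.77 %


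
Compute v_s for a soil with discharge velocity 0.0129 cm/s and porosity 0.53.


Result: 0.02434 cm/s

Derivation:
Using v_s = v_d / n
v_s = 0.0129 / 0.53
v_s = 0.02434 cm/s


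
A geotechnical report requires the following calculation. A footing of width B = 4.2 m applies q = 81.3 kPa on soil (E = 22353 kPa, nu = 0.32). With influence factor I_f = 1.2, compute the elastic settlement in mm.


Using Se = q * B * (1 - nu^2) * I_f / E
1 - nu^2 = 1 - 0.32^2 = 0.8976
Se = 81.3 * 4.2 * 0.8976 * 1.2 / 22353
Se = 0.016454 m
Convert to mm: Se = 0.016454 * 1000 = 16.454 mm


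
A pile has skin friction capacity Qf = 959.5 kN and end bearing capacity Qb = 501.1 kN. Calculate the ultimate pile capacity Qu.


Result: 1460.6 kN

Derivation:
Using Qu = Qf + Qb
Qu = 959.5 + 501.1
Qu = 1460.6 kN


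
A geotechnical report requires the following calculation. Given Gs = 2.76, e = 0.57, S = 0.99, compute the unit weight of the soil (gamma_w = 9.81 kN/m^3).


Result: 20.772 kN/m^3

Derivation:
Using gamma = gamma_w * (Gs + S*e) / (1 + e)
Numerator: Gs + S*e = 2.76 + 0.99*0.57 = 3.3243
Denominator: 1 + e = 1 + 0.57 = 1.57
gamma = 9.81 * 3.3243 / 1.57
gamma = 20.772 kN/m^3


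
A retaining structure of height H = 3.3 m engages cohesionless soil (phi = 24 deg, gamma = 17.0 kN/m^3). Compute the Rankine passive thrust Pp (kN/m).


Compute passive earth pressure coefficient:
Kp = tan^2(45 + phi/2) = tan^2(57.0) = 2.371184
Compute passive force:
Pp = 0.5 * Kp * gamma * H^2
Pp = 0.5 * 2.371184 * 17.0 * 3.3^2
Pp = 219.49 kN/m


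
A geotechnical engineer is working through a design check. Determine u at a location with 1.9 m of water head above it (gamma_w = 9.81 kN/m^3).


Result: 18.64 kPa

Derivation:
Using u = gamma_w * h_w
u = 9.81 * 1.9
u = 18.64 kPa


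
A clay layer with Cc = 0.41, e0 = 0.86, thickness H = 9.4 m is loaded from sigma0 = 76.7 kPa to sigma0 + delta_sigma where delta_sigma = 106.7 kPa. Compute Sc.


Using Sc = Cc * H / (1 + e0) * log10((sigma0 + delta_sigma) / sigma0)
Stress ratio = (76.7 + 106.7) / 76.7 = 2.39113
log10(2.39113) = 0.378604
Cc * H / (1 + e0) = 0.41 * 9.4 / (1 + 0.86) = 2.07204
Sc = 2.07204 * 0.378604
Sc = 0.7845 m


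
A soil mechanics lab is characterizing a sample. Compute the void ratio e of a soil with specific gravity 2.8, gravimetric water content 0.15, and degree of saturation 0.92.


Result: 0.4565

Derivation:
Using the relation e = Gs * w / S
e = 2.8 * 0.15 / 0.92
e = 0.4565


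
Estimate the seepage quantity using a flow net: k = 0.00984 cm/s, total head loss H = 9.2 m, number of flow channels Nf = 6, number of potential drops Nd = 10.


Convert k to m/s for unit consistency with H:
k = 0.00984 cm/s = 0.00984 / 100 m/s = 9.84e-05 m/s
Using q = k * H * Nf / Nd
Nf / Nd = 6 / 10 = 0.6
q = 9.84e-05 * 9.2 * 0.6
q = 0.0005432 m^3/s per m


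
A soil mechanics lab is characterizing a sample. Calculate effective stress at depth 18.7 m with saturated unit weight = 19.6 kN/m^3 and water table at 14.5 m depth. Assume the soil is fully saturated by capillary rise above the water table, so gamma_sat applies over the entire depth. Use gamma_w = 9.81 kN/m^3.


Total stress = gamma_sat * depth
sigma = 19.6 * 18.7 = 366.52 kPa
Pore water pressure u = gamma_w * (depth - d_wt)
u = 9.81 * (18.7 - 14.5) = 41.202 kPa
Effective stress = sigma - u
sigma' = 366.52 - 41.202 = 325.32 kPa


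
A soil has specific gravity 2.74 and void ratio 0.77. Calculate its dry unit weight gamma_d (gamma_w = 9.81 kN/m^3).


Using gamma_d = Gs * gamma_w / (1 + e)
gamma_d = 2.74 * 9.81 / (1 + 0.77)
gamma_d = 2.74 * 9.81 / 1.77
gamma_d = 15.186 kN/m^3


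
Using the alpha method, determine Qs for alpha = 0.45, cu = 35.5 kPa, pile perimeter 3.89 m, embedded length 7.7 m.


Using Qs = alpha * cu * perimeter * L
Qs = 0.45 * 35.5 * 3.89 * 7.7
Qs = 478.5 kN


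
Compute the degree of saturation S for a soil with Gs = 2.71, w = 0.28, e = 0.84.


Using S = Gs * w / e
S = 2.71 * 0.28 / 0.84
S = 0.9033


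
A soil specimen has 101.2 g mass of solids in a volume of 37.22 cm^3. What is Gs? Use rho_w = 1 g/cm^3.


Using Gs = m_s / (V_s * rho_w)
Since rho_w = 1 g/cm^3:
Gs = 101.2 / 37.22
Gs = 2.719


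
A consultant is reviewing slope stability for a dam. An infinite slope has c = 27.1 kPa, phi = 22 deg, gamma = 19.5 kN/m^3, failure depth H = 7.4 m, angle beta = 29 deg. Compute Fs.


Result: 1.172

Derivation:
Using Fs = c / (gamma*H*sin(beta)*cos(beta)) + tan(phi)/tan(beta)
Cohesion contribution = 27.1 / (19.5*7.4*sin(29)*cos(29))
Cohesion contribution = 0.442907
Friction contribution = tan(22)/tan(29) = 0.728883
Fs = 0.442907 + 0.728883
Fs = 1.172


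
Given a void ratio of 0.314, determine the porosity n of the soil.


Using the relation n = e / (1 + e)
n = 0.314 / (1 + 0.314)
n = 0.314 / 1.314
n = 0.239


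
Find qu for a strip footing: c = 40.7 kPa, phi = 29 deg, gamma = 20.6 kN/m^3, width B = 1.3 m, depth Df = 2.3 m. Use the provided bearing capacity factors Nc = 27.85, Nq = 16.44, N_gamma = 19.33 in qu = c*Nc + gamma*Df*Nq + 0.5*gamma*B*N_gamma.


Compute qu = c*Nc + gamma*Df*Nq + 0.5*gamma*B*N_gamma
Term 1: 40.7 * 27.85 = 1133.495
Term 2: 20.6 * 2.3 * 16.44 = 778.9272
Term 3: 0.5 * 20.6 * 1.3 * 19.33 = 258.8287
qu = 1133.495 + 778.9272 + 258.8287
qu = 2171.25 kPa


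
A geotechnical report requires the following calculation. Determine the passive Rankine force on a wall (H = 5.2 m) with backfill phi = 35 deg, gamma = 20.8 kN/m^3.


Compute passive earth pressure coefficient:
Kp = tan^2(45 + phi/2) = tan^2(62.5) = 3.690172
Compute passive force:
Pp = 0.5 * Kp * gamma * H^2
Pp = 0.5 * 3.690172 * 20.8 * 5.2^2
Pp = 1037.74 kN/m


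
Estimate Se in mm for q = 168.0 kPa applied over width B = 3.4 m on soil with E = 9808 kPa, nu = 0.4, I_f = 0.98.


Result: 47.942 mm

Derivation:
Using Se = q * B * (1 - nu^2) * I_f / E
1 - nu^2 = 1 - 0.4^2 = 0.84
Se = 168.0 * 3.4 * 0.84 * 0.98 / 9808
Se = 0.047942 m
Convert to mm: Se = 0.047942 * 1000 = 47.942 mm


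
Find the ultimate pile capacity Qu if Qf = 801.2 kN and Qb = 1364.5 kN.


Using Qu = Qf + Qb
Qu = 801.2 + 1364.5
Qu = 2165.7 kN


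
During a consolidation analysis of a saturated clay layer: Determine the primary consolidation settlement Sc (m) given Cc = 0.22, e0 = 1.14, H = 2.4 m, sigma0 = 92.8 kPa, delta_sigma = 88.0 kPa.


Using Sc = Cc * H / (1 + e0) * log10((sigma0 + delta_sigma) / sigma0)
Stress ratio = (92.8 + 88.0) / 92.8 = 1.94828
log10(1.94828) = 0.28965
Cc * H / (1 + e0) = 0.22 * 2.4 / (1 + 1.14) = 0.246729
Sc = 0.246729 * 0.28965
Sc = 0.0715 m


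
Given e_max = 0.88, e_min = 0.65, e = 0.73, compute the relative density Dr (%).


Result: 65.22 %

Derivation:
Using Dr = (e_max - e) / (e_max - e_min) * 100
e_max - e = 0.88 - 0.73 = 0.15
e_max - e_min = 0.88 - 0.65 = 0.23
Dr = 0.15 / 0.23 * 100
Dr = 65.22 %


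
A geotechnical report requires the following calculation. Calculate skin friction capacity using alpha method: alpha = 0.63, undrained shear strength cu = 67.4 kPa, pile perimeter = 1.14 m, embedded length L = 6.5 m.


Using Qs = alpha * cu * perimeter * L
Qs = 0.63 * 67.4 * 1.14 * 6.5
Qs = 314.64 kN


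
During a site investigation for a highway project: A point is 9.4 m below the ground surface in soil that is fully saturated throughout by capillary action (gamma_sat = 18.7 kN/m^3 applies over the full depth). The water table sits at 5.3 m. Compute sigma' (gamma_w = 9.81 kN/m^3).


Total stress = gamma_sat * depth
sigma = 18.7 * 9.4 = 175.78 kPa
Pore water pressure u = gamma_w * (depth - d_wt)
u = 9.81 * (9.4 - 5.3) = 40.221 kPa
Effective stress = sigma - u
sigma' = 175.78 - 40.221 = 135.56 kPa


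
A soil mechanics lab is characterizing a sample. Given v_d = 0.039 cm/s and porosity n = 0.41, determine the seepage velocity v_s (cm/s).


Using v_s = v_d / n
v_s = 0.039 / 0.41
v_s = 0.09512 cm/s


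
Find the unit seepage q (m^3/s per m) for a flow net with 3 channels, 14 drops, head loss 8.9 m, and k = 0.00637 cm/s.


Convert k to m/s for unit consistency with H:
k = 0.00637 cm/s = 0.00637 / 100 m/s = 6.37e-05 m/s
Using q = k * H * Nf / Nd
Nf / Nd = 3 / 14 = 0.2143
q = 6.37e-05 * 8.9 * 0.2143
q = 0.0001215 m^3/s per m


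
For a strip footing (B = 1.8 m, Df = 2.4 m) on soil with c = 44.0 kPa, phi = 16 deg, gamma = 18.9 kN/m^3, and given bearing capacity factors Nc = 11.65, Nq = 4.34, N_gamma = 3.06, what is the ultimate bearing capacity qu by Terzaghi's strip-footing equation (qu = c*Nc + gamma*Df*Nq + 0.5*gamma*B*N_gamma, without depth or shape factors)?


Compute qu = c*Nc + gamma*Df*Nq + 0.5*gamma*B*N_gamma
Term 1: 44.0 * 11.65 = 512.6
Term 2: 18.9 * 2.4 * 4.34 = 196.8624
Term 3: 0.5 * 18.9 * 1.8 * 3.06 = 52.0506
qu = 512.6 + 196.8624 + 52.0506
qu = 761.51 kPa


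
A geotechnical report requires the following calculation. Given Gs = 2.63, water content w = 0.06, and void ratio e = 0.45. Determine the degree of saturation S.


Using S = Gs * w / e
S = 2.63 * 0.06 / 0.45
S = 0.3507


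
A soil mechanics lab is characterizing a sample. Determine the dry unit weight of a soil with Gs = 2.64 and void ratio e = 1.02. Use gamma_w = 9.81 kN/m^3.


Using gamma_d = Gs * gamma_w / (1 + e)
gamma_d = 2.64 * 9.81 / (1 + 1.02)
gamma_d = 2.64 * 9.81 / 2.02
gamma_d = 12.821 kN/m^3


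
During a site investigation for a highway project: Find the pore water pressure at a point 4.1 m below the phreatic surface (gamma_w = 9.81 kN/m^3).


Using u = gamma_w * h_w
u = 9.81 * 4.1
u = 40.22 kPa


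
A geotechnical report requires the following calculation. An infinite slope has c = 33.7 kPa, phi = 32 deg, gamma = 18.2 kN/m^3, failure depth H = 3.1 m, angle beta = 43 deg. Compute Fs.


Using Fs = c / (gamma*H*sin(beta)*cos(beta)) + tan(phi)/tan(beta)
Cohesion contribution = 33.7 / (18.2*3.1*sin(43)*cos(43))
Cohesion contribution = 1.19753
Friction contribution = tan(32)/tan(43) = 0.67009
Fs = 1.19753 + 0.67009
Fs = 1.868


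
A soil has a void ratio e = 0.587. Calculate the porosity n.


Using the relation n = e / (1 + e)
n = 0.587 / (1 + 0.587)
n = 0.587 / 1.587
n = 0.3699


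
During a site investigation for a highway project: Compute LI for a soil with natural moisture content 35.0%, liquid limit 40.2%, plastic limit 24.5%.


First compute the plasticity index:
PI = LL - PL = 40.2 - 24.5 = 15.7
Then compute the liquidity index:
LI = (w - PL) / PI
LI = (35.0 - 24.5) / 15.7
LI = 0.669


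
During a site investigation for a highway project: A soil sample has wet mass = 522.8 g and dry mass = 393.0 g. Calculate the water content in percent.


Using w = (m_wet - m_dry) / m_dry * 100
m_wet - m_dry = 522.8 - 393.0 = 129.8 g
w = 129.8 / 393.0 * 100
w = 33.03 %


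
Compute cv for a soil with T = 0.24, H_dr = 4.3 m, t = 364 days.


Result: 0.01219 m^2/day

Derivation:
Using cv = T * H_dr^2 / t
H_dr^2 = 4.3^2 = 18.49
cv = 0.24 * 18.49 / 364
cv = 0.01219 m^2/day


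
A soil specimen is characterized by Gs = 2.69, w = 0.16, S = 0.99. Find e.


Using the relation e = Gs * w / S
e = 2.69 * 0.16 / 0.99
e = 0.4347


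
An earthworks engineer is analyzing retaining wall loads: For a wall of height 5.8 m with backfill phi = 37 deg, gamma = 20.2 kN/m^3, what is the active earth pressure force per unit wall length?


Compute active earth pressure coefficient:
Ka = tan^2(45 - phi/2) = tan^2(26.5) = 0.248584
Compute active force:
Pa = 0.5 * Ka * gamma * H^2
Pa = 0.5 * 0.248584 * 20.2 * 5.8^2
Pa = 84.46 kN/m


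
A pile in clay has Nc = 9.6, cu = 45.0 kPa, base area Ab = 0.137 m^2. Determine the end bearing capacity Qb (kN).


Using Qb = Nc * cu * Ab
Qb = 9.6 * 45.0 * 0.137
Qb = 59.18 kN


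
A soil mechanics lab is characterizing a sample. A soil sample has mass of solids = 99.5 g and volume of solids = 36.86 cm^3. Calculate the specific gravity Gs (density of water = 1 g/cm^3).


Result: 2.699

Derivation:
Using Gs = m_s / (V_s * rho_w)
Since rho_w = 1 g/cm^3:
Gs = 99.5 / 36.86
Gs = 2.699


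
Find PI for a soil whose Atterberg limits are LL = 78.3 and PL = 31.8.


Using PI = LL - PL
PI = 78.3 - 31.8
PI = 46.5


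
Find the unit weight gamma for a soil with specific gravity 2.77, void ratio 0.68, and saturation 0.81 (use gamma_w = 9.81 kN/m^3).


Result: 19.391 kN/m^3

Derivation:
Using gamma = gamma_w * (Gs + S*e) / (1 + e)
Numerator: Gs + S*e = 2.77 + 0.81*0.68 = 3.3208
Denominator: 1 + e = 1 + 0.68 = 1.68
gamma = 9.81 * 3.3208 / 1.68
gamma = 19.391 kN/m^3


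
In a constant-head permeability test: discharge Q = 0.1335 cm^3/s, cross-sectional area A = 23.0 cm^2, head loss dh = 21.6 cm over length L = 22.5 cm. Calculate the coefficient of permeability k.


Compute hydraulic gradient:
i = dh / L = 21.6 / 22.5 = 0.96
Then apply Darcy's law:
k = Q / (A * i)
k = 0.1335 / (23.0 * 0.96)
k = 0.1335 / 22.08
k = 0.006046 cm/s


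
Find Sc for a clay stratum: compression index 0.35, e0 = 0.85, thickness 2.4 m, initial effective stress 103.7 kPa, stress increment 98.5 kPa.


Using Sc = Cc * H / (1 + e0) * log10((sigma0 + delta_sigma) / sigma0)
Stress ratio = (103.7 + 98.5) / 103.7 = 1.94986
log10(1.94986) = 0.290002
Cc * H / (1 + e0) = 0.35 * 2.4 / (1 + 0.85) = 0.454054
Sc = 0.454054 * 0.290002
Sc = 0.1317 m


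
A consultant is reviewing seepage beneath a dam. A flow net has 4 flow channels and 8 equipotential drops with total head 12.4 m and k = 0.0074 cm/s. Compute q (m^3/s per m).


Convert k to m/s for unit consistency with H:
k = 0.0074 cm/s = 0.0074 / 100 m/s = 7.4e-05 m/s
Using q = k * H * Nf / Nd
Nf / Nd = 4 / 8 = 0.5
q = 7.4e-05 * 12.4 * 0.5
q = 0.0004588 m^3/s per m


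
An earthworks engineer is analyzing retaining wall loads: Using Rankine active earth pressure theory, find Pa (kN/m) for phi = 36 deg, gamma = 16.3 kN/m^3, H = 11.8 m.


Compute active earth pressure coefficient:
Ka = tan^2(45 - phi/2) = tan^2(27.0) = 0.259616
Compute active force:
Pa = 0.5 * Ka * gamma * H^2
Pa = 0.5 * 0.259616 * 16.3 * 11.8^2
Pa = 294.61 kN/m


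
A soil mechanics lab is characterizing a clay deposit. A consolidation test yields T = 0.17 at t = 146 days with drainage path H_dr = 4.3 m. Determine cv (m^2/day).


Result: 0.02153 m^2/day

Derivation:
Using cv = T * H_dr^2 / t
H_dr^2 = 4.3^2 = 18.49
cv = 0.17 * 18.49 / 146
cv = 0.02153 m^2/day


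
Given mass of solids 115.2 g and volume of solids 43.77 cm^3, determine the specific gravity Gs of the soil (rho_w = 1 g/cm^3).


Using Gs = m_s / (V_s * rho_w)
Since rho_w = 1 g/cm^3:
Gs = 115.2 / 43.77
Gs = 2.632


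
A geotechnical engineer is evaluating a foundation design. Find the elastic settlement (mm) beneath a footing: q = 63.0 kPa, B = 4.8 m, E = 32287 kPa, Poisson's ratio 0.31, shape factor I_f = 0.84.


Using Se = q * B * (1 - nu^2) * I_f / E
1 - nu^2 = 1 - 0.31^2 = 0.9039
Se = 63.0 * 4.8 * 0.9039 * 0.84 / 32287
Se = 0.007111 m
Convert to mm: Se = 0.007111 * 1000 = 7.111 mm


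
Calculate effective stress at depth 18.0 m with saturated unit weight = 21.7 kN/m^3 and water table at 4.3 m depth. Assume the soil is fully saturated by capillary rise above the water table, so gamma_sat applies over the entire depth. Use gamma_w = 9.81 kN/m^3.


Total stress = gamma_sat * depth
sigma = 21.7 * 18.0 = 390.6 kPa
Pore water pressure u = gamma_w * (depth - d_wt)
u = 9.81 * (18.0 - 4.3) = 134.397 kPa
Effective stress = sigma - u
sigma' = 390.6 - 134.397 = 256.2 kPa


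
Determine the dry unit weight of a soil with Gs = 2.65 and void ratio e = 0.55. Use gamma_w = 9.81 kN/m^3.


Using gamma_d = Gs * gamma_w / (1 + e)
gamma_d = 2.65 * 9.81 / (1 + 0.55)
gamma_d = 2.65 * 9.81 / 1.55
gamma_d = 16.772 kN/m^3


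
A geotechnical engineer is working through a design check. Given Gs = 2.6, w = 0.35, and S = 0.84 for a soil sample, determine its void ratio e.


Result: 1.0833

Derivation:
Using the relation e = Gs * w / S
e = 2.6 * 0.35 / 0.84
e = 1.0833


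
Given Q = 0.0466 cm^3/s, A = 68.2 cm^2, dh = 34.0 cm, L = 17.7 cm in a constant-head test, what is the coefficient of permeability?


Compute hydraulic gradient:
i = dh / L = 34.0 / 17.7 = 1.9209
Then apply Darcy's law:
k = Q / (A * i)
k = 0.0466 / (68.2 * 1.9209)
k = 0.0466 / 131.006
k = 0.000356 cm/s


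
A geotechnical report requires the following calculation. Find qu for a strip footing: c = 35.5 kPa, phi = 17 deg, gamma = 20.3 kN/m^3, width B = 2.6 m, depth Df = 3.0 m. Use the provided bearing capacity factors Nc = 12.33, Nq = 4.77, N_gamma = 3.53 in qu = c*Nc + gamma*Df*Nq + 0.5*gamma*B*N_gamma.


Compute qu = c*Nc + gamma*Df*Nq + 0.5*gamma*B*N_gamma
Term 1: 35.5 * 12.33 = 437.715
Term 2: 20.3 * 3.0 * 4.77 = 290.493
Term 3: 0.5 * 20.3 * 2.6 * 3.53 = 93.1567
qu = 437.715 + 290.493 + 93.1567
qu = 821.36 kPa


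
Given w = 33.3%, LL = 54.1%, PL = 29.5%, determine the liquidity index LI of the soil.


First compute the plasticity index:
PI = LL - PL = 54.1 - 29.5 = 24.6
Then compute the liquidity index:
LI = (w - PL) / PI
LI = (33.3 - 29.5) / 24.6
LI = 0.154


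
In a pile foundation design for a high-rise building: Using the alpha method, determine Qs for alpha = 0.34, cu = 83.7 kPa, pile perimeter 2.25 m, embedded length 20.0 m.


Using Qs = alpha * cu * perimeter * L
Qs = 0.34 * 83.7 * 2.25 * 20.0
Qs = 1280.61 kN


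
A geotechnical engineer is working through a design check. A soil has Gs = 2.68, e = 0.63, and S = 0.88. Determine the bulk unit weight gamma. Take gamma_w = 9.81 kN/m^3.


Using gamma = gamma_w * (Gs + S*e) / (1 + e)
Numerator: Gs + S*e = 2.68 + 0.88*0.63 = 3.2344
Denominator: 1 + e = 1 + 0.63 = 1.63
gamma = 9.81 * 3.2344 / 1.63
gamma = 19.466 kN/m^3


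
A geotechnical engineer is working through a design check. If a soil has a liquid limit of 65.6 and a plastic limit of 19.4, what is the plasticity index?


Result: 46.2

Derivation:
Using PI = LL - PL
PI = 65.6 - 19.4
PI = 46.2


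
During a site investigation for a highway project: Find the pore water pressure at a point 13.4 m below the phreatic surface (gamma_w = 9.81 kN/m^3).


Using u = gamma_w * h_w
u = 9.81 * 13.4
u = 131.45 kPa


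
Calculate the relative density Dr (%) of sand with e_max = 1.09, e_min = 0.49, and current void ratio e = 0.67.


Using Dr = (e_max - e) / (e_max - e_min) * 100
e_max - e = 1.09 - 0.67 = 0.42
e_max - e_min = 1.09 - 0.49 = 0.6
Dr = 0.42 / 0.6 * 100
Dr = 70.0 %


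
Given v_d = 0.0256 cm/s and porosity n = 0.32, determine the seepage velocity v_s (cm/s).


Using v_s = v_d / n
v_s = 0.0256 / 0.32
v_s = 0.08 cm/s


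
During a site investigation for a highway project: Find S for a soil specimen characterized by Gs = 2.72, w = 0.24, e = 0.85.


Using S = Gs * w / e
S = 2.72 * 0.24 / 0.85
S = 0.768


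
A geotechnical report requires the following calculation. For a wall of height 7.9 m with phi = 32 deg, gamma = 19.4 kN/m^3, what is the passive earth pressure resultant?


Compute passive earth pressure coefficient:
Kp = tan^2(45 + phi/2) = tan^2(61.0) = 3.254588
Compute passive force:
Pp = 0.5 * Kp * gamma * H^2
Pp = 0.5 * 3.254588 * 19.4 * 7.9^2
Pp = 1970.25 kN/m


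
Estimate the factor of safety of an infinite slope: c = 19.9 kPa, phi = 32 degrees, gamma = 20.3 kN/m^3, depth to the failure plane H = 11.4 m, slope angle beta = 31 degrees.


Using Fs = c / (gamma*H*sin(beta)*cos(beta)) + tan(phi)/tan(beta)
Cohesion contribution = 19.9 / (20.3*11.4*sin(31)*cos(31))
Cohesion contribution = 0.194781
Friction contribution = tan(32)/tan(31) = 1.03996
Fs = 0.194781 + 1.03996
Fs = 1.235


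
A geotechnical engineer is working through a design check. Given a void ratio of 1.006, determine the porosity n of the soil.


Using the relation n = e / (1 + e)
n = 1.006 / (1 + 1.006)
n = 1.006 / 2.006
n = 0.5015


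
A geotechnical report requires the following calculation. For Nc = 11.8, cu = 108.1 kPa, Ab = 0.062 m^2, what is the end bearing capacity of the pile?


Using Qb = Nc * cu * Ab
Qb = 11.8 * 108.1 * 0.062
Qb = 79.09 kN


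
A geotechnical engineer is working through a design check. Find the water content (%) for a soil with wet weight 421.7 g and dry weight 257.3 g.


Result: 63.89 %

Derivation:
Using w = (m_wet - m_dry) / m_dry * 100
m_wet - m_dry = 421.7 - 257.3 = 164.4 g
w = 164.4 / 257.3 * 100
w = 63.89 %


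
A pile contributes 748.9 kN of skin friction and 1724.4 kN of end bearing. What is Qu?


Using Qu = Qf + Qb
Qu = 748.9 + 1724.4
Qu = 2473.3 kN


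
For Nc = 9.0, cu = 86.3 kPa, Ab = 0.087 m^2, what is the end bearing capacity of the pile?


Using Qb = Nc * cu * Ab
Qb = 9.0 * 86.3 * 0.087
Qb = 67.57 kN


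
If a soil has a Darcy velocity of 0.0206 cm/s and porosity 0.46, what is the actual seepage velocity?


Result: 0.04478 cm/s

Derivation:
Using v_s = v_d / n
v_s = 0.0206 / 0.46
v_s = 0.04478 cm/s


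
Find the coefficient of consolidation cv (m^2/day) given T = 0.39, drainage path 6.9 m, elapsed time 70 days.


Using cv = T * H_dr^2 / t
H_dr^2 = 6.9^2 = 47.61
cv = 0.39 * 47.61 / 70
cv = 0.26526 m^2/day


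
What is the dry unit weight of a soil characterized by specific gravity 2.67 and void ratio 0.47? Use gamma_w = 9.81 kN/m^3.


Result: 17.818 kN/m^3

Derivation:
Using gamma_d = Gs * gamma_w / (1 + e)
gamma_d = 2.67 * 9.81 / (1 + 0.47)
gamma_d = 2.67 * 9.81 / 1.47
gamma_d = 17.818 kN/m^3


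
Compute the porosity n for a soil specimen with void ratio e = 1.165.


Result: 0.5381

Derivation:
Using the relation n = e / (1 + e)
n = 1.165 / (1 + 1.165)
n = 1.165 / 2.165
n = 0.5381
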